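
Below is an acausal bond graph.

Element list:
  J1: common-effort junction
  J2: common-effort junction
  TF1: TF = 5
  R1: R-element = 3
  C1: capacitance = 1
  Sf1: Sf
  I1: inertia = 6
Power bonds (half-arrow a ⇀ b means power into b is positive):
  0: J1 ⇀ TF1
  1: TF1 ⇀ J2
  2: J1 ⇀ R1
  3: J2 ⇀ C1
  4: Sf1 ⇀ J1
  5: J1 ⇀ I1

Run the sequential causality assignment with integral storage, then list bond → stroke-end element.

b4 stroke→Sf1  (Sf1: flow source, stroke at near end)
b3 stroke→J2  (C1 outputs effort q/C1)
b1 stroke→TF1  (0-jn J2 has e-setter on 3)
b0 stroke→J1  (TF1: transformer flips bond 1)
b2 stroke→R1  (common-e at J1 fixed by 0)
b5 stroke→I1  (J1: bond 0 brought effort, rest push out)

bond 0 stroke at J1
bond 1 stroke at TF1
bond 2 stroke at R1
bond 3 stroke at J2
bond 4 stroke at Sf1
bond 5 stroke at I1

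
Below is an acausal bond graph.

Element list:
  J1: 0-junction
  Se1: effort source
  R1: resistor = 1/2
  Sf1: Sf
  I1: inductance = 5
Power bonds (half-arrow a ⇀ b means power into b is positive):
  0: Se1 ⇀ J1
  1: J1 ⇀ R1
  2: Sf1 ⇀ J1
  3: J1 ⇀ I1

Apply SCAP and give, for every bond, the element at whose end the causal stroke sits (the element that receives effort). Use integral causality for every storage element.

b0 →J1  (source Se1 imposes e)
b2 →Sf1  (Sf1 (Sf) sets flow on bond)
b1 →R1  (common-e at J1 fixed by 0)
b3 →I1  (common-e at J1 fixed by 0)

#0 stroke→J1
#1 stroke→R1
#2 stroke→Sf1
#3 stroke→I1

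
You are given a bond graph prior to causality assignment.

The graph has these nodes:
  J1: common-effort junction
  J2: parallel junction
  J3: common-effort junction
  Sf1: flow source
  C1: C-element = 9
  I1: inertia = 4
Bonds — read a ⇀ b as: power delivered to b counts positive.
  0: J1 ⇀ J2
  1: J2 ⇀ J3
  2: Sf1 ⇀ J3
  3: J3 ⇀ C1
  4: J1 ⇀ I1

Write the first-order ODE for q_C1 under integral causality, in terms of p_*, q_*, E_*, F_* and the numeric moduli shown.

dq_C1/dt = F_Sf1 - p_I1/4

bond 2 stroke at Sf1  (Sf1 fixes flow; stroke at Sf1)
bond 3 stroke at J3  (C1 outputs effort q/C1)
bond 1 stroke at J2  (J3: bond 3 brought effort, rest push out)
bond 0 stroke at J1  (0-jn J2 has e-setter on 1)
bond 4 stroke at I1  (common-e at J1 fixed by 0)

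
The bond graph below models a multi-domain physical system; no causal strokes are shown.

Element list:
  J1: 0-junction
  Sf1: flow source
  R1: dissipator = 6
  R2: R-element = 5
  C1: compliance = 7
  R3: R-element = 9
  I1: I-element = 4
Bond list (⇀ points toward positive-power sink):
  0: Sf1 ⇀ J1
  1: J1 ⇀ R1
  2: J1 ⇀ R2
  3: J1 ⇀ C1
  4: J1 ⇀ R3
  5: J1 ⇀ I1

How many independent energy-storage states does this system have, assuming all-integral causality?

#0 stroke at Sf1  (Sf1 fixes flow; stroke at Sf1)
#3 stroke at J1  (C1 outputs effort q/C1)
#1 stroke at R1  (common-e at J1 fixed by 3)
#2 stroke at R2  (J1: bond 3 brought effort, rest push out)
#4 stroke at R3  (common-e at J1 fixed by 3)
#5 stroke at I1  (J1 effort already set via bond 3)

2  (C1, I1 all integral)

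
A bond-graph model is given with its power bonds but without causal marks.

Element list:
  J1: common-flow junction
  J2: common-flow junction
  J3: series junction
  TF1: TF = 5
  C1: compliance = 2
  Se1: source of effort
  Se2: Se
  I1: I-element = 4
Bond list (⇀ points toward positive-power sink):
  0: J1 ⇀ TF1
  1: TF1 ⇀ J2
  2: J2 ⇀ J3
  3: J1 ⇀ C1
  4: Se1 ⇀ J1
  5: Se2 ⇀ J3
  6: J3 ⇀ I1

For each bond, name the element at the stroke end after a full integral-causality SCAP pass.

#0 →TF1
#1 →J2
#2 →J3
#3 →J1
#4 →J1
#5 →J3
#6 →I1

bond 4 stroke→J1  (source Se1 imposes e)
bond 5 stroke→J3  (Se2 fixes effort; stroke away)
bond 3 stroke→J1  (prefer integral on C1)
bond 0 stroke→TF1  (J1: last free bond brings flow in)
bond 1 stroke→J2  (TF1 one-in-one-out from 0)
bond 2 stroke→J3  (only one flow-in slot at J2)
bond 6 stroke→I1  (only one flow-in slot at J3)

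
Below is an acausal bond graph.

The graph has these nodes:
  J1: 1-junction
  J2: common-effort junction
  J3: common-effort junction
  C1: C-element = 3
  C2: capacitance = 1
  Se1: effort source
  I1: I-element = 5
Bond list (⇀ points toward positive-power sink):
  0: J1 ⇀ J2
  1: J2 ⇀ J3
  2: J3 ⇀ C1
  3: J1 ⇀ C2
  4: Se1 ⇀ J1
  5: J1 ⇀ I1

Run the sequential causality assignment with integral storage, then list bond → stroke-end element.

#4 stroke→J1  (source Se1 imposes e)
#2 stroke→J3  (prefer integral on C1)
#1 stroke→J2  (J3: bond 2 brought effort, rest push out)
#0 stroke→J1  (0-jn J2 has e-setter on 1)
#3 stroke→J1  (C2 outputs effort q/C2)
#5 stroke→I1  (only one flow-in slot at J1)

#0 |J1
#1 |J2
#2 |J3
#3 |J1
#4 |J1
#5 |I1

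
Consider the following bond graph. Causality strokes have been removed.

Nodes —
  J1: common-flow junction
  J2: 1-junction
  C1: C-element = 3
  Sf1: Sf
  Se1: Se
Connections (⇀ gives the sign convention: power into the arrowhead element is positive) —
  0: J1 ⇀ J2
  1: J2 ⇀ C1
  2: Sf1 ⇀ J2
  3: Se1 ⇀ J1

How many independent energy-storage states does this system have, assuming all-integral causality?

#2 stroke→Sf1  (Sf1: flow source, stroke at near end)
#3 stroke→J1  (Se1 fixes effort; stroke away)
#0 stroke→J2  (J1: last free bond brings flow in)
#1 stroke→J2  (J2: bond 2 brought flow, rest push out)

1  (C1 all integral)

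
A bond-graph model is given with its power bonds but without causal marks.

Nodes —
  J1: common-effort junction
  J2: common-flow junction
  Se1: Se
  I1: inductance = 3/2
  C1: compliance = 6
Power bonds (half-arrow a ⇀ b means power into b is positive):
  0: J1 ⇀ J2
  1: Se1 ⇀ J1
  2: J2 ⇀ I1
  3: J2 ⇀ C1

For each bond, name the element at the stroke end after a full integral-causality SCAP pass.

b0 |J2
b1 |J1
b2 |I1
b3 |J2

#1 stroke→J1  (source Se1 imposes e)
#0 stroke→J2  (J1 effort already set via bond 1)
#2 stroke→I1  (I1 integral (f out))
#3 stroke→J2  (common-f at J2 fixed by 2)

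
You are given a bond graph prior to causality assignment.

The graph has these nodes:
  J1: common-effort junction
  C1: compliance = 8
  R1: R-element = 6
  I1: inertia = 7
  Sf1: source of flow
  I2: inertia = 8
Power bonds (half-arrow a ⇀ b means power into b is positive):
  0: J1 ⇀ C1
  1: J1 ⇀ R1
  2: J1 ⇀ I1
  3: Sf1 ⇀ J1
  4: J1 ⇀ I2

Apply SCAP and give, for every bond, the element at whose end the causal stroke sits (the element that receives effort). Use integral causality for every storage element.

bond 3 |Sf1  (Sf1 (Sf) sets flow on bond)
bond 0 |J1  (C1 outputs effort q/C1)
bond 1 |R1  (common-e at J1 fixed by 0)
bond 2 |I1  (J1 effort already set via bond 0)
bond 4 |I2  (J1 effort already set via bond 0)

#0 stroke→J1
#1 stroke→R1
#2 stroke→I1
#3 stroke→Sf1
#4 stroke→I2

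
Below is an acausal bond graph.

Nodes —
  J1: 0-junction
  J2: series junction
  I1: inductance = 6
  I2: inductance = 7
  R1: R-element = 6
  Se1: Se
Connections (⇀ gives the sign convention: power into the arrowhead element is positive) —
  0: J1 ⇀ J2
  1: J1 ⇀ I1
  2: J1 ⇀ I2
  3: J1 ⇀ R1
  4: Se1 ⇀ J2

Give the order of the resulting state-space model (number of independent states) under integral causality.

2  (I1, I2 all integral)

#4 stroke→J2  (Se1 (Se) sets effort on bond)
#0 stroke→J1  (J2 needs exactly one f-in)
#1 stroke→I1  (J1: bond 0 brought effort, rest push out)
#2 stroke→I2  (common-e at J1 fixed by 0)
#3 stroke→R1  (common-e at J1 fixed by 0)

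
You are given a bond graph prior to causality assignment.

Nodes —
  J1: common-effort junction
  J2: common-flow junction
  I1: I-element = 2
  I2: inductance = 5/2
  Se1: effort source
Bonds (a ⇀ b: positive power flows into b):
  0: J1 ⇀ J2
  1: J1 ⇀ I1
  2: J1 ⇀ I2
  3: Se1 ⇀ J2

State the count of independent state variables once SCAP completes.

b3 stroke at J2  (Se1 fixes effort; stroke away)
b0 stroke at J1  (only one flow-in slot at J2)
b1 stroke at I1  (J1 effort already set via bond 0)
b2 stroke at I2  (0-jn J1 has e-setter on 0)

2  (I1, I2 all integral)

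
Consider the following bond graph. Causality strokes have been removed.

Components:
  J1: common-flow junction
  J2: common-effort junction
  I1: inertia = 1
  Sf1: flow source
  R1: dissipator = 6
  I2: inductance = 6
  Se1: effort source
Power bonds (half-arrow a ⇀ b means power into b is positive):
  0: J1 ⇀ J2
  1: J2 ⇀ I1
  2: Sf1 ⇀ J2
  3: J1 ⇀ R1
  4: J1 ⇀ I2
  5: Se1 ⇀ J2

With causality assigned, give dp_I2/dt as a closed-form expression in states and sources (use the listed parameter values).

dp_I2/dt = -E_Se1 - p_I2

#2 stroke at Sf1  (Sf1 fixes flow; stroke at Sf1)
#5 stroke at J2  (source Se1 imposes e)
#0 stroke at J1  (0-jn J2 has e-setter on 5)
#1 stroke at I1  (J2 effort already set via bond 5)
#4 stroke at I2  (I2 integral (f out))
#3 stroke at J1  (J1 flow already set via bond 4)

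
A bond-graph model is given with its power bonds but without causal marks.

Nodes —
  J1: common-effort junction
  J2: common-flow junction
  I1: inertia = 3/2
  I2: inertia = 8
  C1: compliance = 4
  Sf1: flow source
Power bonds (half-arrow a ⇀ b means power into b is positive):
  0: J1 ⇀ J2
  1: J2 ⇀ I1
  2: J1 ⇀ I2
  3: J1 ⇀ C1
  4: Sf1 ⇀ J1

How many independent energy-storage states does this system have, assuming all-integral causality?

β4 stroke→Sf1  (Sf1 fixes flow; stroke at Sf1)
β1 stroke→I1  (I1 outputs flow p/I1)
β0 stroke→J2  (J2: bond 1 brought flow, rest push out)
β2 stroke→I2  (I2 integral (f out))
β3 stroke→J1  (J1 needs exactly one e-in)

3  (C1, I1, I2 all integral)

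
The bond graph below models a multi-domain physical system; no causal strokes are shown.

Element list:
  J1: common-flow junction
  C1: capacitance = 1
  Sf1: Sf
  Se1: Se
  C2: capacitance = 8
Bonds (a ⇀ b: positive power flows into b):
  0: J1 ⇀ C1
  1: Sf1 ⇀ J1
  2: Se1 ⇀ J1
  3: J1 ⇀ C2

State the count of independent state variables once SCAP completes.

bond 1 |Sf1  (source Sf1 imposes f)
bond 2 |J1  (Se1: effort source, stroke at far end)
bond 0 |J1  (common-f at J1 fixed by 1)
bond 3 |J1  (1-jn J1 has f-setter on 1)

2  (C1, C2 all integral)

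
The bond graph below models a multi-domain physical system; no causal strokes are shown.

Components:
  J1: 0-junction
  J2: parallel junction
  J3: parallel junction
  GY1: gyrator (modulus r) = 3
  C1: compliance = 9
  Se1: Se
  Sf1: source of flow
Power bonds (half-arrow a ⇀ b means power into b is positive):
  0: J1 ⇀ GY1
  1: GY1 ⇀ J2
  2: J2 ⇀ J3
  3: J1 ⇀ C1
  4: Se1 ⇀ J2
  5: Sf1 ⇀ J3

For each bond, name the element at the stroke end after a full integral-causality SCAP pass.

β0 →GY1
β1 →GY1
β2 →J3
β3 →J1
β4 →J2
β5 →Sf1

β4 |J2  (Se1 fixes effort; stroke away)
β5 |Sf1  (Sf1: flow source, stroke at near end)
β1 |GY1  (0-jn J2 has e-setter on 4)
β2 |J3  (common-e at J2 fixed by 4)
β0 |GY1  (GY1 both-in/both-out from 1)
β3 |J1  (only one effort-in slot at J1)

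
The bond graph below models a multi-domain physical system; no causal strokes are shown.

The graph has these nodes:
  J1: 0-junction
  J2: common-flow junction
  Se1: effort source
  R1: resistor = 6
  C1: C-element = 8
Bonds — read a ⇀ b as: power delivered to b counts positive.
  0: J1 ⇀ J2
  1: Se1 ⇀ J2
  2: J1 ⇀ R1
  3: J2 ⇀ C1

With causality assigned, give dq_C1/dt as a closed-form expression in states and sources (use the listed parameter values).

dq_C1/dt = E_Se1/6 - q_C1/48

b1 |J2  (Se1 fixes effort; stroke away)
b3 |J2  (C1 outputs effort q/C1)
b0 |J1  (only one flow-in slot at J2)
b2 |R1  (J1: bond 0 brought effort, rest push out)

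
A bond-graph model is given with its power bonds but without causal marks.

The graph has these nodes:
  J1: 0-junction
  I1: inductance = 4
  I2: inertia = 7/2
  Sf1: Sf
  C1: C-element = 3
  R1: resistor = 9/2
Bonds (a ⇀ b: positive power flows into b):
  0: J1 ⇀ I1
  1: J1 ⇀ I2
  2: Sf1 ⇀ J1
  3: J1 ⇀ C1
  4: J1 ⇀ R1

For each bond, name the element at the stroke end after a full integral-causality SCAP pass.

b2 stroke→Sf1  (Sf1 fixes flow; stroke at Sf1)
b0 stroke→I1  (prefer integral on I1)
b1 stroke→I2  (prefer integral on I2)
b3 stroke→J1  (C1 integral (e out))
b4 stroke→R1  (J1: bond 3 brought effort, rest push out)

β0 →I1
β1 →I2
β2 →Sf1
β3 →J1
β4 →R1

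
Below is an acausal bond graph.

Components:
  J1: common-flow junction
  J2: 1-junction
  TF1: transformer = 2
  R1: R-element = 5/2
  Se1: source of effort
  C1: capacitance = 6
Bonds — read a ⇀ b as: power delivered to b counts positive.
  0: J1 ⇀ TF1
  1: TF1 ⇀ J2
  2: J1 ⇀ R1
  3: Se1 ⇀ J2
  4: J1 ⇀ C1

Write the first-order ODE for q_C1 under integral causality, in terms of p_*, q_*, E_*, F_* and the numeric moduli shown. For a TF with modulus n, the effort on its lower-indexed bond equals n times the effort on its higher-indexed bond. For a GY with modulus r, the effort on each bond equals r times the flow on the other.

b3 stroke at J2  (Se1 (Se) sets effort on bond)
b1 stroke at TF1  (only one flow-in slot at J2)
b0 stroke at J1  (through TF1, causality passes straight; one stroke at TF1)
b4 stroke at J1  (C1 outputs effort q/C1)
b2 stroke at R1  (J1: last free bond brings flow in)

dq_C1/dt = 4*E_Se1/5 - q_C1/15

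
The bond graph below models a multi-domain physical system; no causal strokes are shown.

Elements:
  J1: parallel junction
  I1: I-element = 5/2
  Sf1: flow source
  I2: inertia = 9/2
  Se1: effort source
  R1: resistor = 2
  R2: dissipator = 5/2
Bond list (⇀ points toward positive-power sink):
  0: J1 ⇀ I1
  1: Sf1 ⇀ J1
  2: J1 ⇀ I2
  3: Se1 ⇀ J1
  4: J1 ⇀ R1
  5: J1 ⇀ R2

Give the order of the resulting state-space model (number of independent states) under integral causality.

2  (I1, I2 all integral)

bond 1 stroke at Sf1  (Sf1: flow source, stroke at near end)
bond 3 stroke at J1  (Se1: effort source, stroke at far end)
bond 0 stroke at I1  (0-jn J1 has e-setter on 3)
bond 2 stroke at I2  (common-e at J1 fixed by 3)
bond 4 stroke at R1  (J1: bond 3 brought effort, rest push out)
bond 5 stroke at R2  (0-jn J1 has e-setter on 3)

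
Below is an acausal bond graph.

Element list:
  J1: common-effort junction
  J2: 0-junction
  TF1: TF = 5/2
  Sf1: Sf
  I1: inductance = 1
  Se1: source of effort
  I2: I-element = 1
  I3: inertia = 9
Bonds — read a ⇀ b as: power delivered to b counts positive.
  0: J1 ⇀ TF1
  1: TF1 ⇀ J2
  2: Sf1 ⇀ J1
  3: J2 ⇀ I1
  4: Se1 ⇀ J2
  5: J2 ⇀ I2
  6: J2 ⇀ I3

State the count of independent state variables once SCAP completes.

3  (I1, I2, I3 all integral)

b2 →Sf1  (source Sf1 imposes f)
b4 →J2  (source Se1 imposes e)
b0 →J1  (closing 0-jn rule on J1)
b1 →TF1  (J2: bond 4 brought effort, rest push out)
b3 →I1  (J2: bond 4 brought effort, rest push out)
b5 →I2  (0-jn J2 has e-setter on 4)
b6 →I3  (common-e at J2 fixed by 4)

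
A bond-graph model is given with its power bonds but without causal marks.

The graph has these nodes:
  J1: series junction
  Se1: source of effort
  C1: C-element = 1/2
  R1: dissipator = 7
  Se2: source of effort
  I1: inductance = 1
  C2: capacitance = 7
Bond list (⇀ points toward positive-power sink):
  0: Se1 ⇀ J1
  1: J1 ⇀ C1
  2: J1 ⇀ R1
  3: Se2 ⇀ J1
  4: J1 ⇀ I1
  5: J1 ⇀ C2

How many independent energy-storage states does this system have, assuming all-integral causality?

#0 |J1  (Se1 (Se) sets effort on bond)
#3 |J1  (Se2 fixes effort; stroke away)
#1 |J1  (C1 integral (e out))
#4 |I1  (I1: I, integral causality)
#2 |J1  (common-f at J1 fixed by 4)
#5 |J1  (J1 flow already set via bond 4)

3  (C1, C2, I1 all integral)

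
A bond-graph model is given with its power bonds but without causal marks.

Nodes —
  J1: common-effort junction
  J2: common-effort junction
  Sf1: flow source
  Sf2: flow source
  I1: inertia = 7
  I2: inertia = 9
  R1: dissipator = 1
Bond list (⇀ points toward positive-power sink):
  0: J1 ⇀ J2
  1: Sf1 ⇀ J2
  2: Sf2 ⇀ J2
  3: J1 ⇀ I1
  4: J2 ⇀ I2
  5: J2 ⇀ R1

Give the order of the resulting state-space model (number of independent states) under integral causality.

2  (I1, I2 all integral)

bond 1 stroke→Sf1  (Sf1 fixes flow; stroke at Sf1)
bond 2 stroke→Sf2  (Sf2: flow source, stroke at near end)
bond 3 stroke→I1  (I1: I, integral causality)
bond 0 stroke→J1  (closing 0-jn rule on J1)
bond 4 stroke→I2  (I2 outputs flow p/I2)
bond 5 stroke→J2  (J2 needs exactly one e-in)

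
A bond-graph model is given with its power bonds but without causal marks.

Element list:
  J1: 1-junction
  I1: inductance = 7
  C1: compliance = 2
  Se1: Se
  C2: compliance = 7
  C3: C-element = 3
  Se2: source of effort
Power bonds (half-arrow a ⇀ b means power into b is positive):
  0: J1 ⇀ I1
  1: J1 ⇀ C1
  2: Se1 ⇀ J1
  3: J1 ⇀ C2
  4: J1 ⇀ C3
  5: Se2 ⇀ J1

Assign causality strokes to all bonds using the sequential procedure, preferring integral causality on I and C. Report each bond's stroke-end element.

β0 stroke→I1
β1 stroke→J1
β2 stroke→J1
β3 stroke→J1
β4 stroke→J1
β5 stroke→J1

#2 stroke at J1  (Se1 fixes effort; stroke away)
#5 stroke at J1  (source Se2 imposes e)
#0 stroke at I1  (I1 integral (f out))
#1 stroke at J1  (J1 flow already set via bond 0)
#3 stroke at J1  (J1 flow already set via bond 0)
#4 stroke at J1  (common-f at J1 fixed by 0)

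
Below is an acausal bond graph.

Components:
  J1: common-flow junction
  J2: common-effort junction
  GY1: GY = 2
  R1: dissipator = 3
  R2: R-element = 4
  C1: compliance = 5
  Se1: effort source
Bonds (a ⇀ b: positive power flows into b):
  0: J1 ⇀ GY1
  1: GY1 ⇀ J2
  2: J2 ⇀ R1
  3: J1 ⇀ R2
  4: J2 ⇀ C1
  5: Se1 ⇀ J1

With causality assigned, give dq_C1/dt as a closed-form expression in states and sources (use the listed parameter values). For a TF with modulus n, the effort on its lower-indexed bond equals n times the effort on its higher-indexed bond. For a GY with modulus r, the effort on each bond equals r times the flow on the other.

#5 →J1  (Se1 fixes effort; stroke away)
#4 →J2  (C1 integral (e out))
#1 →GY1  (J2 effort already set via bond 4)
#2 →R1  (J2 effort already set via bond 4)
#0 →GY1  (GY GY1: same side as bond 1)
#3 →J1  (common-f at J1 fixed by 0)

dq_C1/dt = E_Se1/2 - 4*q_C1/15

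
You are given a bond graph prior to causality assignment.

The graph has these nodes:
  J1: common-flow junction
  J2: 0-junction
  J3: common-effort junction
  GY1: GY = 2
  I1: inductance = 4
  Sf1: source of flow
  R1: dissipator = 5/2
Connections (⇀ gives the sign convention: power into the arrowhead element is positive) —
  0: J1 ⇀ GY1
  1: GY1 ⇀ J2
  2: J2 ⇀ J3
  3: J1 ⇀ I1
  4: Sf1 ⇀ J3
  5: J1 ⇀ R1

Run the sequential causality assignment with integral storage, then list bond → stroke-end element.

b4 |Sf1  (Sf1 fixes flow; stroke at Sf1)
b2 |J3  (only one effort-in slot at J3)
b1 |J2  (closing 0-jn rule on J2)
b0 |J1  (GY1: gyrator matches bond 1)
b3 |I1  (I1 outputs flow p/I1)
b5 |J1  (J1 flow already set via bond 3)

β0 →J1
β1 →J2
β2 →J3
β3 →I1
β4 →Sf1
β5 →J1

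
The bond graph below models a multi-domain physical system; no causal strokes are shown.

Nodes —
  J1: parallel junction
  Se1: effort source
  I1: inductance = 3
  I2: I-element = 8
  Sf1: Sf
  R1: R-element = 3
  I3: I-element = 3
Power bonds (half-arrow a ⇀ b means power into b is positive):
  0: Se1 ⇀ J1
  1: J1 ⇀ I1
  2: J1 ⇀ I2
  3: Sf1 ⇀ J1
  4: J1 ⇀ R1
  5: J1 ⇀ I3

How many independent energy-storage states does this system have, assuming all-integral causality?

3  (I1, I2, I3 all integral)

β0 stroke→J1  (Se1 (Se) sets effort on bond)
β3 stroke→Sf1  (Sf1 fixes flow; stroke at Sf1)
β1 stroke→I1  (0-jn J1 has e-setter on 0)
β2 stroke→I2  (common-e at J1 fixed by 0)
β4 stroke→R1  (J1 effort already set via bond 0)
β5 stroke→I3  (J1: bond 0 brought effort, rest push out)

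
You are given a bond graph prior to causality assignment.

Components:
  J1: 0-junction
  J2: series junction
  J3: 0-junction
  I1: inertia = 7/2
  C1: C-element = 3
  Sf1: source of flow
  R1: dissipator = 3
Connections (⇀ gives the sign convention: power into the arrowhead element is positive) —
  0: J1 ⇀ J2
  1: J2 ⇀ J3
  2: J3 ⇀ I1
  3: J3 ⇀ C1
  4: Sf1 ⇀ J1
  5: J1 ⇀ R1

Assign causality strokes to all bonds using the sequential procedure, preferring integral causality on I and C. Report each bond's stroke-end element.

b4 →Sf1  (Sf1 fixes flow; stroke at Sf1)
b2 →I1  (I1: I, integral causality)
b3 →J3  (prefer integral on C1)
b1 →J2  (common-e at J3 fixed by 3)
b0 →J1  (closing 1-jn rule on J2)
b5 →R1  (J1: bond 0 brought effort, rest push out)

β0 →J1
β1 →J2
β2 →I1
β3 →J3
β4 →Sf1
β5 →R1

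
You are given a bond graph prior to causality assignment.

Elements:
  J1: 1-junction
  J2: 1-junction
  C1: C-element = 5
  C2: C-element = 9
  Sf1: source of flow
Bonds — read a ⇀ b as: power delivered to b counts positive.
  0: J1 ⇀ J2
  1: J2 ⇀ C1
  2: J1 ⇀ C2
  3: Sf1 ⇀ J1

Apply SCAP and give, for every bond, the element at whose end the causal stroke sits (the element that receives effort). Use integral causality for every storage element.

bond 3 stroke→Sf1  (Sf1 fixes flow; stroke at Sf1)
bond 0 stroke→J1  (J1 flow already set via bond 3)
bond 2 stroke→J1  (J1: bond 3 brought flow, rest push out)
bond 1 stroke→J2  (J2 flow already set via bond 0)

bond 0 →J1
bond 1 →J2
bond 2 →J1
bond 3 →Sf1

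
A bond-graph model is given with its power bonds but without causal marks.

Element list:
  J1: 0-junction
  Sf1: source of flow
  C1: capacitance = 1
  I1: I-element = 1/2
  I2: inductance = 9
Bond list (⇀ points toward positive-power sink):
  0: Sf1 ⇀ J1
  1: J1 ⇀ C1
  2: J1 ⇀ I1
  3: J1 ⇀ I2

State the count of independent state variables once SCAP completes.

3  (C1, I1, I2 all integral)

#0 →Sf1  (Sf1 (Sf) sets flow on bond)
#1 →J1  (C1 outputs effort q/C1)
#2 →I1  (J1: bond 1 brought effort, rest push out)
#3 →I2  (common-e at J1 fixed by 1)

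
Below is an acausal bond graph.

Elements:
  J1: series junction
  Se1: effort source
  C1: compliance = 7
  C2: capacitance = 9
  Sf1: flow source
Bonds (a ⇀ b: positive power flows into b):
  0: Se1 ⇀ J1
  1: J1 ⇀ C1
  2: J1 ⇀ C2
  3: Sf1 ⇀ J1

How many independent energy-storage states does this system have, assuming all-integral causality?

β0 stroke→J1  (source Se1 imposes e)
β3 stroke→Sf1  (Sf1: flow source, stroke at near end)
β1 stroke→J1  (1-jn J1 has f-setter on 3)
β2 stroke→J1  (1-jn J1 has f-setter on 3)

2  (C1, C2 all integral)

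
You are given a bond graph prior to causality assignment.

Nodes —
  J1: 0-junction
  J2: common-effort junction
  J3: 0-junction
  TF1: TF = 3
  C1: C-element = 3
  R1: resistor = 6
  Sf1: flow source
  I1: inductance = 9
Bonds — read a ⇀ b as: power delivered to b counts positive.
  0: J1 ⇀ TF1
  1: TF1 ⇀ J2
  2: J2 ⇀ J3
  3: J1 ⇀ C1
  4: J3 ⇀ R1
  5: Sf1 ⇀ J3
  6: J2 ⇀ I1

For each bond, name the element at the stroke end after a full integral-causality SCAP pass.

#5 |Sf1  (Sf1 (Sf) sets flow on bond)
#3 |J1  (C1 integral (e out))
#0 |TF1  (0-jn J1 has e-setter on 3)
#1 |J2  (TF TF1: opposite of bond 0)
#2 |J3  (0-jn J2 has e-setter on 1)
#6 |I1  (0-jn J2 has e-setter on 1)
#4 |R1  (0-jn J3 has e-setter on 2)

bond 0 |TF1
bond 1 |J2
bond 2 |J3
bond 3 |J1
bond 4 |R1
bond 5 |Sf1
bond 6 |I1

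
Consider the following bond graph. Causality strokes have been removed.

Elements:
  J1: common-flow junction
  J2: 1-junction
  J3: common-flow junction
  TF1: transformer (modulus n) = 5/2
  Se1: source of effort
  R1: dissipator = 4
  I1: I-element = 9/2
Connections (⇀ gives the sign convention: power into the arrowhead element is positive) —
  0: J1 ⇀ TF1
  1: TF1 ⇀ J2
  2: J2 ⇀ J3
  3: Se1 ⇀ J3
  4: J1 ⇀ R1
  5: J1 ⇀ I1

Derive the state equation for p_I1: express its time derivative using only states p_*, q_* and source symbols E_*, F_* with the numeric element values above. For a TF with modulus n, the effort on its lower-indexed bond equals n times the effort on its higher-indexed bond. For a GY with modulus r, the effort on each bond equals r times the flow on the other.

β3 stroke at J3  (Se1 fixes effort; stroke away)
β2 stroke at J2  (J3: last free bond brings flow in)
β1 stroke at TF1  (J2 needs exactly one f-in)
β0 stroke at J1  (TF1: transformer flips bond 1)
β5 stroke at I1  (I1 outputs flow p/I1)
β4 stroke at J1  (J1 flow already set via bond 5)

dp_I1/dt = 5*E_Se1/2 - 8*p_I1/9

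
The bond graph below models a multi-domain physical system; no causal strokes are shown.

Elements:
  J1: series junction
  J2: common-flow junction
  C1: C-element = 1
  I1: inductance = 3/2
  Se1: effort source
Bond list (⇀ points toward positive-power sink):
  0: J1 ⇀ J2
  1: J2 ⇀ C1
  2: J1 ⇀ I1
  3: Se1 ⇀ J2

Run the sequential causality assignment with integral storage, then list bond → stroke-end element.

#0 |J1
#1 |J2
#2 |I1
#3 |J2

β3 →J2  (Se1 fixes effort; stroke away)
β1 →J2  (C1 outputs effort q/C1)
β0 →J1  (J2: last free bond brings flow in)
β2 →I1  (J1: last free bond brings flow in)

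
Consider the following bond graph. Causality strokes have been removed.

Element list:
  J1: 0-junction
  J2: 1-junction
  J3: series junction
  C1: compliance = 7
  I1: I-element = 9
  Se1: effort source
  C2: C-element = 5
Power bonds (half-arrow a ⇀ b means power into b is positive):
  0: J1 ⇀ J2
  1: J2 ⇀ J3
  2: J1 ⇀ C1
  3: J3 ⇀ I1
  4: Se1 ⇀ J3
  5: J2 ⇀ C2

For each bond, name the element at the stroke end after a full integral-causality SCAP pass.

b0 stroke at J2
b1 stroke at J3
b2 stroke at J1
b3 stroke at I1
b4 stroke at J3
b5 stroke at J2

β4 stroke→J3  (Se1 (Se) sets effort on bond)
β2 stroke→J1  (C1 outputs effort q/C1)
β0 stroke→J2  (J1: bond 2 brought effort, rest push out)
β3 stroke→I1  (I1: I, integral causality)
β1 stroke→J3  (1-jn J3 has f-setter on 3)
β5 stroke→J2  (1-jn J2 has f-setter on 1)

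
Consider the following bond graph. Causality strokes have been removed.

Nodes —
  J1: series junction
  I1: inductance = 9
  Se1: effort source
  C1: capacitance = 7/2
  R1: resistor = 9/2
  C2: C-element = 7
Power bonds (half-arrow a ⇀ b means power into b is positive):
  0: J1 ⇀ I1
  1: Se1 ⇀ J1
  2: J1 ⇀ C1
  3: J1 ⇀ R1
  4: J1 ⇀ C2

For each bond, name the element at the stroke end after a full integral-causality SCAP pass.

b1 →J1  (Se1 fixes effort; stroke away)
b0 →I1  (I1 integral (f out))
b2 →J1  (common-f at J1 fixed by 0)
b3 →J1  (J1: bond 0 brought flow, rest push out)
b4 →J1  (J1 flow already set via bond 0)

b0 stroke at I1
b1 stroke at J1
b2 stroke at J1
b3 stroke at J1
b4 stroke at J1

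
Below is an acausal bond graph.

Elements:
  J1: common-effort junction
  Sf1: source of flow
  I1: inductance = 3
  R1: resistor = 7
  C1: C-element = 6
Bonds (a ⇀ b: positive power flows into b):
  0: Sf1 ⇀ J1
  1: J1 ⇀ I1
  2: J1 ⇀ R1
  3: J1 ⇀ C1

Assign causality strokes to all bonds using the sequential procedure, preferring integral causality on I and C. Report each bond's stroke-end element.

b0 →Sf1  (Sf1: flow source, stroke at near end)
b1 →I1  (I1: I, integral causality)
b3 →J1  (C1 integral (e out))
b2 →R1  (J1: bond 3 brought effort, rest push out)

bond 0 stroke→Sf1
bond 1 stroke→I1
bond 2 stroke→R1
bond 3 stroke→J1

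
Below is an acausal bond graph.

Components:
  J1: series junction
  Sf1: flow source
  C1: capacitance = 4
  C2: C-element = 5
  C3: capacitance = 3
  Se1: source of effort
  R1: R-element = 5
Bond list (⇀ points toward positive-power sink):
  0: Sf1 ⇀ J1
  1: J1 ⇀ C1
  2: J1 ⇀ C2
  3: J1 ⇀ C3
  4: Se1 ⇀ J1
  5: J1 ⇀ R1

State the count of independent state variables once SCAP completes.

3  (C1, C2, C3 all integral)

β0 stroke→Sf1  (Sf1 fixes flow; stroke at Sf1)
β4 stroke→J1  (Se1 (Se) sets effort on bond)
β1 stroke→J1  (J1: bond 0 brought flow, rest push out)
β2 stroke→J1  (common-f at J1 fixed by 0)
β3 stroke→J1  (1-jn J1 has f-setter on 0)
β5 stroke→J1  (J1 flow already set via bond 0)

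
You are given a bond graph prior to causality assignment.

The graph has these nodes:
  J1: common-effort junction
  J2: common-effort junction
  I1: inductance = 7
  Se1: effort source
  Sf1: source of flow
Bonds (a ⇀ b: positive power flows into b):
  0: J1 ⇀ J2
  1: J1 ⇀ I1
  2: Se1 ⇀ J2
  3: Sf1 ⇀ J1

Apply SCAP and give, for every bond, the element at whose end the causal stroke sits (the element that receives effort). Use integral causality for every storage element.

#0 stroke at J1
#1 stroke at I1
#2 stroke at J2
#3 stroke at Sf1

β2 →J2  (source Se1 imposes e)
β3 →Sf1  (source Sf1 imposes f)
β0 →J1  (J2 effort already set via bond 2)
β1 →I1  (common-e at J1 fixed by 0)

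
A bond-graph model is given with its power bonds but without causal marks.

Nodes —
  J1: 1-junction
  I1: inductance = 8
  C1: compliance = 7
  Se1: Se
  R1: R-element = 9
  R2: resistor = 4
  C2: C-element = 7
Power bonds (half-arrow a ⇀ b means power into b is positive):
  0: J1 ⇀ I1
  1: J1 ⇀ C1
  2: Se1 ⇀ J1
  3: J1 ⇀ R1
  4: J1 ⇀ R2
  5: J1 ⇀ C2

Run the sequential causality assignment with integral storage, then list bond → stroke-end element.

β0 →I1
β1 →J1
β2 →J1
β3 →J1
β4 →J1
β5 →J1

bond 2 →J1  (Se1: effort source, stroke at far end)
bond 0 →I1  (I1 integral (f out))
bond 1 →J1  (J1: bond 0 brought flow, rest push out)
bond 3 →J1  (J1 flow already set via bond 0)
bond 4 →J1  (J1: bond 0 brought flow, rest push out)
bond 5 →J1  (J1 flow already set via bond 0)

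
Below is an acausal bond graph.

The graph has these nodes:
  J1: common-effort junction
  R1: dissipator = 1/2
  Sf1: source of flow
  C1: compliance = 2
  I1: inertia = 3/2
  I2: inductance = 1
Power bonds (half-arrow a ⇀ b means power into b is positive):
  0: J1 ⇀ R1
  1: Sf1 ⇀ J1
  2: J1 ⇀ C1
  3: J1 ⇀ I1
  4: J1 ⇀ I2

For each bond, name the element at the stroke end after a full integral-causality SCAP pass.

b1 |Sf1  (Sf1: flow source, stroke at near end)
b2 |J1  (prefer integral on C1)
b0 |R1  (J1 effort already set via bond 2)
b3 |I1  (J1 effort already set via bond 2)
b4 |I2  (0-jn J1 has e-setter on 2)

b0 →R1
b1 →Sf1
b2 →J1
b3 →I1
b4 →I2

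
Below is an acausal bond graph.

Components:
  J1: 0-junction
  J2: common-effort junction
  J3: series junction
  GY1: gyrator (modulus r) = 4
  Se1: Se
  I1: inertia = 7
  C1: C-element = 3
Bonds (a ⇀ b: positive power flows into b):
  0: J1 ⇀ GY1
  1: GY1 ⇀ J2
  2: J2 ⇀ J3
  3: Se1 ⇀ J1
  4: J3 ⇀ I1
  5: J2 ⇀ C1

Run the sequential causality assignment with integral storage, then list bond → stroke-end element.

b0 stroke→GY1
b1 stroke→GY1
b2 stroke→J3
b3 stroke→J1
b4 stroke→I1
b5 stroke→J2

bond 3 |J1  (Se1 (Se) sets effort on bond)
bond 0 |GY1  (0-jn J1 has e-setter on 3)
bond 1 |GY1  (GY GY1: same side as bond 0)
bond 4 |I1  (I1 outputs flow p/I1)
bond 2 |J3  (1-jn J3 has f-setter on 4)
bond 5 |J2  (closing 0-jn rule on J2)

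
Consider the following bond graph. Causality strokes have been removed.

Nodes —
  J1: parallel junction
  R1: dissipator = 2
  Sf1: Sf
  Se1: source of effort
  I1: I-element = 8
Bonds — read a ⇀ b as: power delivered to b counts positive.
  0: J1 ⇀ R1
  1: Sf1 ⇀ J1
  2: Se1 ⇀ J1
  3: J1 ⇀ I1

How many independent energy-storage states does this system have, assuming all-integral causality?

1  (I1 all integral)

bond 1 →Sf1  (source Sf1 imposes f)
bond 2 →J1  (Se1: effort source, stroke at far end)
bond 0 →R1  (0-jn J1 has e-setter on 2)
bond 3 →I1  (0-jn J1 has e-setter on 2)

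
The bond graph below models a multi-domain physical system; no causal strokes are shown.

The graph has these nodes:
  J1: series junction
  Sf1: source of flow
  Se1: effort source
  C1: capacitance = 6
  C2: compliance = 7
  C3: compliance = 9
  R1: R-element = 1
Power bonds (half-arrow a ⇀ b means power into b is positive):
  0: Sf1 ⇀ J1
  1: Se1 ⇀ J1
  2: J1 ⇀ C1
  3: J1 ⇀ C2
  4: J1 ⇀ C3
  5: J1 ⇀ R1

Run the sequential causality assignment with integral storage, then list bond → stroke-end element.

bond 0 stroke→Sf1
bond 1 stroke→J1
bond 2 stroke→J1
bond 3 stroke→J1
bond 4 stroke→J1
bond 5 stroke→J1

#0 stroke→Sf1  (Sf1: flow source, stroke at near end)
#1 stroke→J1  (Se1 fixes effort; stroke away)
#2 stroke→J1  (1-jn J1 has f-setter on 0)
#3 stroke→J1  (J1: bond 0 brought flow, rest push out)
#4 stroke→J1  (common-f at J1 fixed by 0)
#5 stroke→J1  (1-jn J1 has f-setter on 0)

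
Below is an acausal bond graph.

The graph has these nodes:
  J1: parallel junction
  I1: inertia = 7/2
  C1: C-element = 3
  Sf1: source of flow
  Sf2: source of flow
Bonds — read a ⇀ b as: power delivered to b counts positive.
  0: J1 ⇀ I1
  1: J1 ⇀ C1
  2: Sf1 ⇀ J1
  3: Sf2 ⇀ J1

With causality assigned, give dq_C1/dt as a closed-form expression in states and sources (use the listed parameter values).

b2 →Sf1  (source Sf1 imposes f)
b3 →Sf2  (Sf2 fixes flow; stroke at Sf2)
b0 →I1  (I1 outputs flow p/I1)
b1 →J1  (only one effort-in slot at J1)

dq_C1/dt = F_Sf1 + F_Sf2 - 2*p_I1/7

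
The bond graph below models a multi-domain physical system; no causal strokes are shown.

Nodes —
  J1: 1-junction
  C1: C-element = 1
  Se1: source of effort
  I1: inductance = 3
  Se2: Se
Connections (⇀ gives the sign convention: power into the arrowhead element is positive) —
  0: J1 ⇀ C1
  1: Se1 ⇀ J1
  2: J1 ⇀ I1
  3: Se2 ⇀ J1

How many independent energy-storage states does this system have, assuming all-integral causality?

2  (C1, I1 all integral)

b1 stroke→J1  (Se1 fixes effort; stroke away)
b3 stroke→J1  (source Se2 imposes e)
b0 stroke→J1  (C1 integral (e out))
b2 stroke→I1  (J1: last free bond brings flow in)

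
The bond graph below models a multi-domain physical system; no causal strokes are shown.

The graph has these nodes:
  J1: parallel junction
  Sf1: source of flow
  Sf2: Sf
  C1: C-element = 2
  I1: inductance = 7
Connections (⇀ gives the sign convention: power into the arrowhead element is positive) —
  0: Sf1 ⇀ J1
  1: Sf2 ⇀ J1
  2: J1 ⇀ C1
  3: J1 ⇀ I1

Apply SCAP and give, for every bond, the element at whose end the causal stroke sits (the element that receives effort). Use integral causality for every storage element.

#0 →Sf1
#1 →Sf2
#2 →J1
#3 →I1

#0 stroke at Sf1  (source Sf1 imposes f)
#1 stroke at Sf2  (Sf2: flow source, stroke at near end)
#2 stroke at J1  (C1 integral (e out))
#3 stroke at I1  (common-e at J1 fixed by 2)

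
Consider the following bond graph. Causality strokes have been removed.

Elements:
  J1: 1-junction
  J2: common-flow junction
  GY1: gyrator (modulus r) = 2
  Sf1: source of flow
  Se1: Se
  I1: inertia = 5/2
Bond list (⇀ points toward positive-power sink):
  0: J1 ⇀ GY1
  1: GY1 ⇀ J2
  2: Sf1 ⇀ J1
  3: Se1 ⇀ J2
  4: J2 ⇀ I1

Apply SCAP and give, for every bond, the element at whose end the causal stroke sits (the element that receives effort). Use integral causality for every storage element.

#2 →Sf1  (Sf1 (Sf) sets flow on bond)
#3 →J2  (source Se1 imposes e)
#0 →J1  (J1 flow already set via bond 2)
#1 →J2  (GY1: gyrator matches bond 0)
#4 →I1  (J2 needs exactly one f-in)

#0 |J1
#1 |J2
#2 |Sf1
#3 |J2
#4 |I1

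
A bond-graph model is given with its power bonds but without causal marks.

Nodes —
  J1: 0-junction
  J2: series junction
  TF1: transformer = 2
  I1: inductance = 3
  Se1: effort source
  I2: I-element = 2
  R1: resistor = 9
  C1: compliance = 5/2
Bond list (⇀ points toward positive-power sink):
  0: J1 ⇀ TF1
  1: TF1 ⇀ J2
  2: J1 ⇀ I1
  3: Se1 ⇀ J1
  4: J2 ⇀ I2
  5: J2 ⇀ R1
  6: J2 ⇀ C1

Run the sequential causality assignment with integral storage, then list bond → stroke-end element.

β0 |TF1
β1 |J2
β2 |I1
β3 |J1
β4 |I2
β5 |J2
β6 |J2

b3 stroke→J1  (Se1 fixes effort; stroke away)
b0 stroke→TF1  (common-e at J1 fixed by 3)
b2 stroke→I1  (common-e at J1 fixed by 3)
b1 stroke→J2  (TF1: transformer flips bond 0)
b4 stroke→I2  (I2 integral (f out))
b5 stroke→J2  (common-f at J2 fixed by 4)
b6 stroke→J2  (J2: bond 4 brought flow, rest push out)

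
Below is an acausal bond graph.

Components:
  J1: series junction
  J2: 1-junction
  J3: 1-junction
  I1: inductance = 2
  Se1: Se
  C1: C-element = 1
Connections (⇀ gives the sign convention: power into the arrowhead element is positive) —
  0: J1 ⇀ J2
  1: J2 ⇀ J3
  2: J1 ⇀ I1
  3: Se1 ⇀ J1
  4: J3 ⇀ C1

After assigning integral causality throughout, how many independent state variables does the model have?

#3 |J1  (source Se1 imposes e)
#2 |I1  (I1: I, integral causality)
#0 |J1  (common-f at J1 fixed by 2)
#1 |J2  (J2: bond 0 brought flow, rest push out)
#4 |J3  (1-jn J3 has f-setter on 1)

2  (C1, I1 all integral)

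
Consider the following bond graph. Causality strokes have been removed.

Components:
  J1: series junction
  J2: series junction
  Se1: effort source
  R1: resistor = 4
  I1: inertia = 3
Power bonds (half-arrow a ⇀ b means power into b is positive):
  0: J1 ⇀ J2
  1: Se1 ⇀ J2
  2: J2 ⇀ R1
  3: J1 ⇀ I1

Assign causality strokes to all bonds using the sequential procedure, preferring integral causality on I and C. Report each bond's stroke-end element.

b0 |J1
b1 |J2
b2 |J2
b3 |I1

β1 |J2  (Se1 (Se) sets effort on bond)
β3 |I1  (I1 outputs flow p/I1)
β0 |J1  (J1 flow already set via bond 3)
β2 |J2  (1-jn J2 has f-setter on 0)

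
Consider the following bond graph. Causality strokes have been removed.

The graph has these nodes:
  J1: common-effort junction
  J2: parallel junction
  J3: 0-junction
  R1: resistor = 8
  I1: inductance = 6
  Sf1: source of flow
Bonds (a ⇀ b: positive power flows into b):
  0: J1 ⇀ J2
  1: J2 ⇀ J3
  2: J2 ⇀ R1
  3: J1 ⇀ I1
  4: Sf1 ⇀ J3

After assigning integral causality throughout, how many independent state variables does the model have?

β4 |Sf1  (Sf1 (Sf) sets flow on bond)
β1 |J3  (J3 needs exactly one e-in)
β3 |I1  (prefer integral on I1)
β0 |J1  (only one effort-in slot at J1)
β2 |J2  (J2 needs exactly one e-in)

1  (I1 all integral)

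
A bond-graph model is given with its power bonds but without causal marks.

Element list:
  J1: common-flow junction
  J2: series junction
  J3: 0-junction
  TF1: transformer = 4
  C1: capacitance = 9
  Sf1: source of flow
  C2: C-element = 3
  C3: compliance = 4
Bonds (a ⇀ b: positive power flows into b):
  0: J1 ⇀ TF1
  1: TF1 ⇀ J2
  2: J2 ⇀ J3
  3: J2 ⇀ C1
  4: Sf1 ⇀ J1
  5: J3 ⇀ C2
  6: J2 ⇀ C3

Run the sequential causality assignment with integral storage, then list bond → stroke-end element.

bond 4 stroke→Sf1  (Sf1 fixes flow; stroke at Sf1)
bond 0 stroke→J1  (1-jn J1 has f-setter on 4)
bond 1 stroke→TF1  (TF1: transformer flips bond 0)
bond 2 stroke→J2  (J2: bond 1 brought flow, rest push out)
bond 3 stroke→J2  (1-jn J2 has f-setter on 1)
bond 6 stroke→J2  (common-f at J2 fixed by 1)
bond 5 stroke→J3  (only one effort-in slot at J3)

β0 →J1
β1 →TF1
β2 →J2
β3 →J2
β4 →Sf1
β5 →J3
β6 →J2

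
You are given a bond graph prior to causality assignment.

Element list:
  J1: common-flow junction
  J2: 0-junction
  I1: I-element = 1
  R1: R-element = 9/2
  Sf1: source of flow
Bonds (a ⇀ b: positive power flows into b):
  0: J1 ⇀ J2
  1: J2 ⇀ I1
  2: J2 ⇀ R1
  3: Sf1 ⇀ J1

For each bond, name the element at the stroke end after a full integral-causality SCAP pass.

b3 |Sf1  (Sf1: flow source, stroke at near end)
b0 |J1  (common-f at J1 fixed by 3)
b1 |I1  (I1: I, integral causality)
b2 |J2  (J2 needs exactly one e-in)

#0 |J1
#1 |I1
#2 |J2
#3 |Sf1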